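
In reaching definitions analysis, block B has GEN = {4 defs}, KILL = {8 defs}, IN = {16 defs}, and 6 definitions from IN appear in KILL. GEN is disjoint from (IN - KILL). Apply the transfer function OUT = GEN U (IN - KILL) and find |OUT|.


IN - KILL: 16 - 6 = 10 surviving definitions
OUT = GEN + surviving = 4 + 10 = 14

14


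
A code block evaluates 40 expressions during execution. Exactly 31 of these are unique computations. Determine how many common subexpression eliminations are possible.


CSE count = total expressions - unique expressions
= 40 - 31 = 9

9


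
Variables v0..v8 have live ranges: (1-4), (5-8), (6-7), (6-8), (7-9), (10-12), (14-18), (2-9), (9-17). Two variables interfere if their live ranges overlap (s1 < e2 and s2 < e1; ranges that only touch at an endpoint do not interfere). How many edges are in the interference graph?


Check all pairs for overlapping intervals.
Two intervals (s1,e1) and (s2,e2) overlap if s1 < e2 and s2 < e1.
v0 (1-4) vs v1..v8: overlaps v7 -> 1
v1 (5-8) vs v2..v8: overlaps v2, v3, v4, v7 -> 4
v2 (6-7) vs v3..v8: overlaps v3, v7 -> 2
v3 (6-8) vs v4..v8: overlaps v4, v7 -> 2
v4 (7-9) vs v5..v8: overlaps v7 -> 1
v5 (10-12) vs v6..v8: overlaps v8 -> 1
v6 (14-18) vs v7..v8: overlaps v8 -> 1
v7 (2-9) vs v8: overlaps none -> 0
Total overlapping pairs = 1 + 4 + 2 + 2 + 1 + 1 + 1 + 0 = 12

12


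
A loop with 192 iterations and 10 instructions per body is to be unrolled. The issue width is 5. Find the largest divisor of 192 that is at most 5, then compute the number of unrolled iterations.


Largest divisor of 192 <= 5 is 4
New iterations = 192 / 4 = 48

48


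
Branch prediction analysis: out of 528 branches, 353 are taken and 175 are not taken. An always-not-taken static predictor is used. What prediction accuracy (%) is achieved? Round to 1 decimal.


Predictor: always-not-taken
Correct predictions = 175
Accuracy = 175 / 528 * 100 = 33.1%

33.1


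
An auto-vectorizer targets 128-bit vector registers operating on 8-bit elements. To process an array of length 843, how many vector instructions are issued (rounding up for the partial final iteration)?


Width = 128 / 8 = 16 elements per vector op
Iterations = ceil(843 / 16) = 53

53


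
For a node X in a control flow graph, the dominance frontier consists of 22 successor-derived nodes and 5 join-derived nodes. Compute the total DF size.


DF(X) = direct successor contributions + join point contributions
= 22 + 5 = 27

27


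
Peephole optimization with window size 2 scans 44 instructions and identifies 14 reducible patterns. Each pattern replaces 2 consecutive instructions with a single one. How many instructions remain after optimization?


Each match removes 1 instructions.
Total removed = 14 * 1 = 14
Remaining = 44 - 14 = 30

30


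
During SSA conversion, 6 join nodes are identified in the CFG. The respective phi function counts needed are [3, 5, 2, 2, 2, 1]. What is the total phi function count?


Total phi functions = sum of phi functions at each join node
= 3 + 5 + 2 + 2 + 2 + 1 = 15

15


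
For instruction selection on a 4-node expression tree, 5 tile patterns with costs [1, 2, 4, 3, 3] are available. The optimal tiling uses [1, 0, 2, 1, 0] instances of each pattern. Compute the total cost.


Total cost = sum(count_i * cost_i)
= 1*1 + 0*2 + 2*4 + 1*3 + 0*3
= 12

12


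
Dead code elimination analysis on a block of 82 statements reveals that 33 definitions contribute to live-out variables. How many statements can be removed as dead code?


Dead code = total statements - live definitions
= 82 - 33 = 49

49


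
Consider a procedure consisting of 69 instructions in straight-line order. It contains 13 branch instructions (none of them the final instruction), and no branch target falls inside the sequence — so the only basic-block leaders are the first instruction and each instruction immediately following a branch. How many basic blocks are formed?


With no in-sequence branch targets, the leaders are the first instruction plus the instruction after each branch.
Number of basic blocks = branches + 1
= 13 + 1 = 14

14


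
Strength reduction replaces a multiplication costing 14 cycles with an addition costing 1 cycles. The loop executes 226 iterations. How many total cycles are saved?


Per-iteration saving = 14 - 1 = 13
Total saved = 226 * 13 = 2938

2938


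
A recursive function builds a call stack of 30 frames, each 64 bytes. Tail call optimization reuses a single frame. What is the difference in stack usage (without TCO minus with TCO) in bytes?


Without TCO: 30 * 64 = 1920 bytes
With TCO: reuse 1 frame = 64 bytes
Savings = 1920 - 64 = 1856

1856


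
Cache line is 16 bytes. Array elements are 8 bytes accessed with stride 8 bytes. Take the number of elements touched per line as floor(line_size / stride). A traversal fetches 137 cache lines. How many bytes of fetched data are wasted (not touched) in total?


Elements per line = floor(16 / 8) = 2
Bytes used per line = 2 * 8 = 16
Wasted per line = 16 - 16 = 0
Total wasted = 0 * 137 = 0

0


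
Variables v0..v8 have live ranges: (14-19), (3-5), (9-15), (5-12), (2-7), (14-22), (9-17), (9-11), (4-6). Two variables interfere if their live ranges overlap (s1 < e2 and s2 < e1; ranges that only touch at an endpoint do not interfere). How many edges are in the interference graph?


Check all pairs for overlapping intervals.
Two intervals (s1,e1) and (s2,e2) overlap if s1 < e2 and s2 < e1.
v0 (14-19) vs v1..v8: overlaps v2, v5, v6 -> 3
v1 (3-5) vs v2..v8: overlaps v4, v8 -> 2
v2 (9-15) vs v3..v8: overlaps v3, v5, v6, v7 -> 4
v3 (5-12) vs v4..v8: overlaps v4, v6, v7, v8 -> 4
v4 (2-7) vs v5..v8: overlaps v8 -> 1
v5 (14-22) vs v6..v8: overlaps v6 -> 1
v6 (9-17) vs v7..v8: overlaps v7 -> 1
v7 (9-11) vs v8: overlaps none -> 0
Total overlapping pairs = 3 + 2 + 4 + 4 + 1 + 1 + 1 + 0 = 16

16


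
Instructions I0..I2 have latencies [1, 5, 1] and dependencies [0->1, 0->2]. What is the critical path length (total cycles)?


Compute longest path through dependency graph: dist(Ik) = max over predecessors of dist + latency(Ik).
dist(I0) = latency 1 = 1
dist(I1) = dist(I0) + 5 = 1 + 5 = 6
dist(I2) = dist(I0) + 1 = 1 + 1 = 2
Critical path = max dist = 6

6


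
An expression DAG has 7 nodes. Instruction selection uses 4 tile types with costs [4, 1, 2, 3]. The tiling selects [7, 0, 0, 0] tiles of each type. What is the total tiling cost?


Total cost = sum(count_i * cost_i)
= 7*4 + 0*1 + 0*2 + 0*3
= 28

28


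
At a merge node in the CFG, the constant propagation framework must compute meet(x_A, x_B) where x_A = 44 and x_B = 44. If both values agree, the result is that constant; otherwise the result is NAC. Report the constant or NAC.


Meet operation: if both paths give the same constant, result is that constant; if they differ, result is NAC (not-a-constant).
Path A: 44, Path B: 44 -> equal
Result: constant -> 44

44


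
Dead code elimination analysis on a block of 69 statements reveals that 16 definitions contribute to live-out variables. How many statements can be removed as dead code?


Dead code = total statements - live definitions
= 69 - 16 = 53

53


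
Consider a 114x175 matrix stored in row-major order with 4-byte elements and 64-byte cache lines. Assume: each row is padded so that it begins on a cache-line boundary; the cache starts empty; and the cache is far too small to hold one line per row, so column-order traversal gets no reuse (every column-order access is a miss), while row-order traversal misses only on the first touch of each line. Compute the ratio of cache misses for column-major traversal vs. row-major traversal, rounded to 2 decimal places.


Each row occupies 175 * 4 = 700 bytes and starts on a line boundary, so it spans ceil(700 / 64) = 11 cache lines.
Row-major traversal misses (one per line touched): 114 * ceil(175 * 4 / 64) = 1254
Column-major traversal misses (no reuse, every access misses): 114 * 175 = 19950
Ratio = 19950 / 1254 = 15.91

15.91


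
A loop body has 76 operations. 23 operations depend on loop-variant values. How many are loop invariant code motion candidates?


Invariant candidates = total - loop-dependent
= 76 - 23 = 53

53


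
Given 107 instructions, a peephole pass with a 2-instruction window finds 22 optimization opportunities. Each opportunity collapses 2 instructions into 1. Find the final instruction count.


Each match removes 1 instructions.
Total removed = 22 * 1 = 22
Remaining = 107 - 22 = 85

85


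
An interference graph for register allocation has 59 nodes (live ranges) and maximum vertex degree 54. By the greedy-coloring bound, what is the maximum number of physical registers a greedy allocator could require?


Greedy coloring never needs more than (max_degree + 1) colors: when coloring a vertex, at most max_degree neighbors are already colored.
Upper bound = 54 + 1 = 55

55


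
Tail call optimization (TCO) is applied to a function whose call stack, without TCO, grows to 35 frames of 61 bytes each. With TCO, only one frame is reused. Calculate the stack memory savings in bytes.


Without TCO: 35 * 61 = 2135 bytes
With TCO: reuse 1 frame = 61 bytes
Savings = 2135 - 61 = 2074

2074


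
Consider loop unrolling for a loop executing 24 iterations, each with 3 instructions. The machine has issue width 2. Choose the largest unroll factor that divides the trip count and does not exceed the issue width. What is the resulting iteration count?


Largest divisor of 24 <= 2 is 2
New iterations = 24 / 2 = 12

12


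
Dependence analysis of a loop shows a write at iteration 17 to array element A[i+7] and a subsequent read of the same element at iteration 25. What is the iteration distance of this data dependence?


Distance = read iteration - write iteration
= 25 - 17 = 8

8


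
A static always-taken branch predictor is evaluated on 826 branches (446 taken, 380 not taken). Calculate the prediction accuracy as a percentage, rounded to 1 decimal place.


Predictor: always-taken
Correct predictions = 446
Accuracy = 446 / 826 * 100 = 54.0%

54.0


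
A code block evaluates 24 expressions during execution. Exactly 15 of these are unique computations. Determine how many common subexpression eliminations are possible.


CSE count = total expressions - unique expressions
= 24 - 15 = 9

9


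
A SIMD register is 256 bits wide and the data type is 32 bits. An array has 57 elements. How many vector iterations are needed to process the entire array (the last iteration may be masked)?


Width = 256 / 32 = 8 elements per vector op
Iterations = ceil(57 / 8) = 8

8


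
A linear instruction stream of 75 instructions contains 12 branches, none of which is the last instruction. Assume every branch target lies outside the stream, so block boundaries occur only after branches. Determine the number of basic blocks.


With no in-sequence branch targets, the leaders are the first instruction plus the instruction after each branch.
Number of basic blocks = branches + 1
= 12 + 1 = 13

13


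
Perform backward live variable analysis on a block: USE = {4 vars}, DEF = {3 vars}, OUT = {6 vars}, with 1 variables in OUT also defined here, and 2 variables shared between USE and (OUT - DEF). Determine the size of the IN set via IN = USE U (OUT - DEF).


OUT - DEF: 6 - 1 = 5
|IN| = |USE| + |OUT - DEF| - |USE ∩ (OUT - DEF)| = 4 + 5 - 2 = 7

7


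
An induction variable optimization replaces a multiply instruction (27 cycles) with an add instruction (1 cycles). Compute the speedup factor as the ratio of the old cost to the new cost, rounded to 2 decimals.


Ratio = mult_cost / add_cost = 27 / 1 = 27.0

27.0


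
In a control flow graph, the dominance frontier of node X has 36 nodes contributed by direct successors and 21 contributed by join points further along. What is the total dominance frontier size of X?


DF(X) = direct successor contributions + join point contributions
= 36 + 21 = 57

57


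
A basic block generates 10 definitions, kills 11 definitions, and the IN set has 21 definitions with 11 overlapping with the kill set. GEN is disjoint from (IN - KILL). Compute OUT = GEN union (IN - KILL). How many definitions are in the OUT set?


IN - KILL: 21 - 11 = 10 surviving definitions
OUT = GEN + surviving = 10 + 10 = 20

20


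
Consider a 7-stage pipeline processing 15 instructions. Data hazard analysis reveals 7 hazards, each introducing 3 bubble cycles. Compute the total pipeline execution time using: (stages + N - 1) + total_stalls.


Base cycles = 7 + 15 - 1 = 21
Total stalls = 7 * 3 = 21
Total = 21 + 21 = 42

42


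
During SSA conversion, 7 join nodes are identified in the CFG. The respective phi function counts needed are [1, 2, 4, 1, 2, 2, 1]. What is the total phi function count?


Total phi functions = sum of phi functions at each join node
= 1 + 2 + 4 + 1 + 2 + 2 + 1 = 13

13


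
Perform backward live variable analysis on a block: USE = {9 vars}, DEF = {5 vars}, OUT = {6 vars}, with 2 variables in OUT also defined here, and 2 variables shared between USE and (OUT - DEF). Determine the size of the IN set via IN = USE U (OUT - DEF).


OUT - DEF: 6 - 2 = 4
|IN| = |USE| + |OUT - DEF| - |USE ∩ (OUT - DEF)| = 9 + 4 - 2 = 11

11


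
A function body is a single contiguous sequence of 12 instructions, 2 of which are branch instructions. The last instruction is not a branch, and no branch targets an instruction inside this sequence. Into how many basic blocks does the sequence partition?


With no in-sequence branch targets, the leaders are the first instruction plus the instruction after each branch.
Number of basic blocks = branches + 1
= 2 + 1 = 3

3


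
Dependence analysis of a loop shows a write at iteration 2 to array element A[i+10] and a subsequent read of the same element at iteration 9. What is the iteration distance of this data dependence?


Distance = read iteration - write iteration
= 9 - 2 = 7

7


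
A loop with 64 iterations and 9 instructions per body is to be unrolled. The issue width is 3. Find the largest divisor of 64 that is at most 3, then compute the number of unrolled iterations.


Largest divisor of 64 <= 3 is 2
New iterations = 64 / 2 = 32

32


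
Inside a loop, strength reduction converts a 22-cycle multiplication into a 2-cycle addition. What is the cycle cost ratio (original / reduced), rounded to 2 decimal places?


Ratio = mult_cost / add_cost = 22 / 2 = 11.0

11.0


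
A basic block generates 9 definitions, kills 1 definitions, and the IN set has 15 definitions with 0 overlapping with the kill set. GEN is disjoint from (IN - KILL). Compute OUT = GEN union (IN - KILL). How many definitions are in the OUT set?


IN - KILL: 15 - 0 = 15 surviving definitions
OUT = GEN + surviving = 9 + 15 = 24

24


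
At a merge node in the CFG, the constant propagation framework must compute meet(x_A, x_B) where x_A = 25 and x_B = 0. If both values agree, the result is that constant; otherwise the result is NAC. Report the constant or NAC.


Meet operation: if both paths give the same constant, result is that constant; if they differ, result is NAC (not-a-constant).
Path A: 25, Path B: 0 -> differ
Result: not-a-constant -> NAC

NAC


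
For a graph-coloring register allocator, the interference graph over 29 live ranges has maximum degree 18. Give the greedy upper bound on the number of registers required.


Greedy coloring never needs more than (max_degree + 1) colors: when coloring a vertex, at most max_degree neighbors are already colored.
Upper bound = 18 + 1 = 19

19


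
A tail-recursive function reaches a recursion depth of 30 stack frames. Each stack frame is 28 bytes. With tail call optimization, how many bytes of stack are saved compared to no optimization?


Without TCO: 30 * 28 = 840 bytes
With TCO: reuse 1 frame = 28 bytes
Savings = 840 - 28 = 812

812


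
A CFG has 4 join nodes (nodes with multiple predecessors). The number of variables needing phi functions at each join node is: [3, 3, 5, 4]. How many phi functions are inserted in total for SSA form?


Total phi functions = sum of phi functions at each join node
= 3 + 3 + 5 + 4 = 15

15


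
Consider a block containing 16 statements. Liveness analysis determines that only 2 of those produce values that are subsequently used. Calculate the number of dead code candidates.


Dead code = total statements - live definitions
= 16 - 2 = 14

14


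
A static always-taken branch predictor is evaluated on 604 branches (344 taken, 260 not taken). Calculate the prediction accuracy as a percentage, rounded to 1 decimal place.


Predictor: always-taken
Correct predictions = 344
Accuracy = 344 / 604 * 100 = 57.0%

57.0


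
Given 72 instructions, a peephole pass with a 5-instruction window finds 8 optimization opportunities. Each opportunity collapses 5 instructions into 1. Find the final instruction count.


Each match removes 4 instructions.
Total removed = 8 * 4 = 32
Remaining = 72 - 32 = 40

40


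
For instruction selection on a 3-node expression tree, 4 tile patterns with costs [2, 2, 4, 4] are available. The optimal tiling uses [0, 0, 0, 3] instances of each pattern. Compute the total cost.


Total cost = sum(count_i * cost_i)
= 0*2 + 0*2 + 0*4 + 3*4
= 12

12


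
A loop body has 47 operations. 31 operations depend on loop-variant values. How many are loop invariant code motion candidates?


Invariant candidates = total - loop-dependent
= 47 - 31 = 16

16


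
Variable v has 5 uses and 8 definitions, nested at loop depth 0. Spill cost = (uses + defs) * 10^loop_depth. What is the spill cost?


uses + defs = 5 + 8 = 13
10^0 = 1
Spill cost = 13 * 1 = 13

13


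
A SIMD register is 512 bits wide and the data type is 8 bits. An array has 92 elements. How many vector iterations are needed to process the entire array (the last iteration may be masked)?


Width = 512 / 8 = 64 elements per vector op
Iterations = ceil(92 / 64) = 2

2


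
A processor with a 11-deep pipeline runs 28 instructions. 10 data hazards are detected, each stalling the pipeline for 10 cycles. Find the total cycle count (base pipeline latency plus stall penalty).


Base cycles = 11 + 28 - 1 = 38
Total stalls = 10 * 10 = 100
Total = 38 + 100 = 138

138


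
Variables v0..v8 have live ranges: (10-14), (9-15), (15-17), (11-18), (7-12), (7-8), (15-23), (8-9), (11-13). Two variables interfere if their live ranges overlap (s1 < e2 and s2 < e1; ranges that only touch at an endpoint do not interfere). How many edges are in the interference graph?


Check all pairs for overlapping intervals.
Two intervals (s1,e1) and (s2,e2) overlap if s1 < e2 and s2 < e1.
v0 (10-14) vs v1..v8: overlaps v1, v3, v4, v8 -> 4
v1 (9-15) vs v2..v8: overlaps v3, v4, v8 -> 3
v2 (15-17) vs v3..v8: overlaps v3, v6 -> 2
v3 (11-18) vs v4..v8: overlaps v4, v6, v8 -> 3
v4 (7-12) vs v5..v8: overlaps v5, v7, v8 -> 3
v5 (7-8) vs v6..v8: overlaps none -> 0
v6 (15-23) vs v7..v8: overlaps none -> 0
v7 (8-9) vs v8: overlaps none -> 0
Total overlapping pairs = 4 + 3 + 2 + 3 + 3 + 0 + 0 + 0 = 15

15


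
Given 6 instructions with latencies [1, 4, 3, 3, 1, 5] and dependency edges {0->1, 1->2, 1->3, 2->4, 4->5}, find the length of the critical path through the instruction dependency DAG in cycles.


Compute longest path through dependency graph: dist(Ik) = max over predecessors of dist + latency(Ik).
dist(I0) = latency 1 = 1
dist(I1) = dist(I0) + 4 = 1 + 4 = 5
dist(I2) = dist(I1) + 3 = 5 + 3 = 8
dist(I3) = dist(I1) + 3 = 5 + 3 = 8
dist(I4) = dist(I2) + 1 = 8 + 1 = 9
dist(I5) = dist(I4) + 5 = 9 + 5 = 14
Critical path = max dist = 14

14


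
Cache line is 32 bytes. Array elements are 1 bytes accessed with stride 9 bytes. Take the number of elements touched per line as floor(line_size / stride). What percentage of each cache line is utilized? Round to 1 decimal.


Elements per cache line = floor(32 / 9) = 3
Bytes used = 3 * 1 = 3
Utilization = 3 / 32 * 100 = 9.4%

9.4


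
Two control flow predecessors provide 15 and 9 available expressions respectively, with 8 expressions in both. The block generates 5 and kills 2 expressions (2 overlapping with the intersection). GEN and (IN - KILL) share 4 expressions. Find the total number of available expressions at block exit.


IN = intersection of predecessors = 8
IN - KILL = 8 - 2 = 6
|OUT| = |GEN| + |IN - KILL| - |GEN ∩ (IN - KILL)| = 5 + 6 - 4 = 7

7


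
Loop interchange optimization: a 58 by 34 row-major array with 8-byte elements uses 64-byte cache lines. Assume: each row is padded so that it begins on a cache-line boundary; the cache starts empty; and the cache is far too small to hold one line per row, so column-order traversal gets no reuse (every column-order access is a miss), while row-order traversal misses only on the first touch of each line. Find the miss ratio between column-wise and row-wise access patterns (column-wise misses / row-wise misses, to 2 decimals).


Each row occupies 34 * 8 = 272 bytes and starts on a line boundary, so it spans ceil(272 / 64) = 5 cache lines.
Row-major traversal misses (one per line touched): 58 * ceil(34 * 8 / 64) = 290
Column-major traversal misses (no reuse, every access misses): 58 * 34 = 1972
Ratio = 1972 / 290 = 6.8

6.8


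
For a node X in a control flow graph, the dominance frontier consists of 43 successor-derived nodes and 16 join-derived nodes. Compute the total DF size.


DF(X) = direct successor contributions + join point contributions
= 43 + 16 = 59

59


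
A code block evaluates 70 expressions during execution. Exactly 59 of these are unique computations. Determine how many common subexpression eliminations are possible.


CSE count = total expressions - unique expressions
= 70 - 59 = 11

11


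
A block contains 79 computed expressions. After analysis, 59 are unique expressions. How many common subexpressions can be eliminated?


CSE count = total expressions - unique expressions
= 79 - 59 = 20

20


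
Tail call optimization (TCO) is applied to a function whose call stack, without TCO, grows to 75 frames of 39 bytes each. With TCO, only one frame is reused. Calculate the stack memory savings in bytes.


Without TCO: 75 * 39 = 2925 bytes
With TCO: reuse 1 frame = 39 bytes
Savings = 2925 - 39 = 2886

2886


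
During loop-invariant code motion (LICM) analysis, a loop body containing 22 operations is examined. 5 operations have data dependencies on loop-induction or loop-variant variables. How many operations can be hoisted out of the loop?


Invariant candidates = total - loop-dependent
= 22 - 5 = 17

17


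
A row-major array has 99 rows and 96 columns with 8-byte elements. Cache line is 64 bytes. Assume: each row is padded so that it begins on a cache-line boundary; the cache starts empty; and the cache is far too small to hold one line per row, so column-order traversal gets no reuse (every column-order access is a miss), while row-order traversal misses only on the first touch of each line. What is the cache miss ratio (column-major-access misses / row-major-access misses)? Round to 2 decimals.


Each row occupies 96 * 8 = 768 bytes and starts on a line boundary, so it spans ceil(768 / 64) = 12 cache lines.
Row-major traversal misses (one per line touched): 99 * ceil(96 * 8 / 64) = 1188
Column-major traversal misses (no reuse, every access misses): 99 * 96 = 9504
Ratio = 9504 / 1188 = 8.0

8.0


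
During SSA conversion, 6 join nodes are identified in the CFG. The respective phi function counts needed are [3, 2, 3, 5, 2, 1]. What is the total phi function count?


Total phi functions = sum of phi functions at each join node
= 3 + 2 + 3 + 5 + 2 + 1 = 16

16


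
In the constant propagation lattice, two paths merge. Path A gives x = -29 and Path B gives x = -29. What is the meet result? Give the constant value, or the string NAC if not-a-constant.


Meet operation: if both paths give the same constant, result is that constant; if they differ, result is NAC (not-a-constant).
Path A: -29, Path B: -29 -> equal
Result: constant -> -29

-29


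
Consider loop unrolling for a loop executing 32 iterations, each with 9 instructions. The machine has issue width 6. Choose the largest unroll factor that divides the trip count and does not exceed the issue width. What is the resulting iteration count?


Largest divisor of 32 <= 6 is 4
New iterations = 32 / 4 = 8

8


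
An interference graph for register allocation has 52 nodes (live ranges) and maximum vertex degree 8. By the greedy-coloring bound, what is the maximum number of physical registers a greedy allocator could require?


Greedy coloring never needs more than (max_degree + 1) colors: when coloring a vertex, at most max_degree neighbors are already colored.
Upper bound = 8 + 1 = 9

9


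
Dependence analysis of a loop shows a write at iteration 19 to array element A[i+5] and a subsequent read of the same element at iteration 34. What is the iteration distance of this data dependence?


Distance = read iteration - write iteration
= 34 - 19 = 15

15


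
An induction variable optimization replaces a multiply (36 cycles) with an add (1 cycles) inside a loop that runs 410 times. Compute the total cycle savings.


Per-iteration saving = 36 - 1 = 35
Total saved = 410 * 35 = 14350

14350


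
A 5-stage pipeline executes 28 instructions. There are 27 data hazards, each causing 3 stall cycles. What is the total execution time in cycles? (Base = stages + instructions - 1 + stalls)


Base cycles = 5 + 28 - 1 = 32
Total stalls = 27 * 3 = 81
Total = 32 + 81 = 113

113


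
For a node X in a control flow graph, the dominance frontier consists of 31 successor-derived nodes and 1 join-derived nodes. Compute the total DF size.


DF(X) = direct successor contributions + join point contributions
= 31 + 1 = 32

32


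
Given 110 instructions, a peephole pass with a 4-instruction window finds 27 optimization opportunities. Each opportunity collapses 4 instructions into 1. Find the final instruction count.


Each match removes 3 instructions.
Total removed = 27 * 3 = 81
Remaining = 110 - 81 = 29

29


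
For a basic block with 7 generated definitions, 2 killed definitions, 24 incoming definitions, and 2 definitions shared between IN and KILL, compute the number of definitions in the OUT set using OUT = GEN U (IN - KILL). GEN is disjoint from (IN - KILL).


IN - KILL: 24 - 2 = 22 surviving definitions
OUT = GEN + surviving = 7 + 22 = 29

29


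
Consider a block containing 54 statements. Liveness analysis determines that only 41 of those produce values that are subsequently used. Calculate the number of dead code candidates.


Dead code = total statements - live definitions
= 54 - 41 = 13

13


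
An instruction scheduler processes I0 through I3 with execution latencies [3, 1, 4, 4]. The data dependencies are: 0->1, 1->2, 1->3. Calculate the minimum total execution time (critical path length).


Compute longest path through dependency graph: dist(Ik) = max over predecessors of dist + latency(Ik).
dist(I0) = latency 3 = 3
dist(I1) = dist(I0) + 1 = 3 + 1 = 4
dist(I2) = dist(I1) + 4 = 4 + 4 = 8
dist(I3) = dist(I1) + 4 = 4 + 4 = 8
Critical path = max dist = 8

8


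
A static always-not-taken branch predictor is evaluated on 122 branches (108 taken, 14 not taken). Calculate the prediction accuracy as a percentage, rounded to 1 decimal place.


Predictor: always-not-taken
Correct predictions = 14
Accuracy = 14 / 122 * 100 = 11.5%

11.5


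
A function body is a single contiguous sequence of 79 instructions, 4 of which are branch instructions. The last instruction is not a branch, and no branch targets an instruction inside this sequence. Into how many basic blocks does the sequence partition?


With no in-sequence branch targets, the leaders are the first instruction plus the instruction after each branch.
Number of basic blocks = branches + 1
= 4 + 1 = 5

5


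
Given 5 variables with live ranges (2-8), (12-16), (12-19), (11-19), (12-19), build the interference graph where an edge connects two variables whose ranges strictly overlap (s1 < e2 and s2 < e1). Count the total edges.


Check all pairs for overlapping intervals.
Two intervals (s1,e1) and (s2,e2) overlap if s1 < e2 and s2 < e1.
v0 (2-8) vs v1..v4: overlaps none -> 0
v1 (12-16) vs v2..v4: overlaps v2, v3, v4 -> 3
v2 (12-19) vs v3..v4: overlaps v3, v4 -> 2
v3 (11-19) vs v4: overlaps v4 -> 1
Total overlapping pairs = 0 + 3 + 2 + 1 = 6

6


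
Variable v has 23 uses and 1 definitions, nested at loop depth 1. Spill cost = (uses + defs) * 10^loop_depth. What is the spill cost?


uses + defs = 23 + 1 = 24
10^1 = 10
Spill cost = 24 * 10 = 240

240


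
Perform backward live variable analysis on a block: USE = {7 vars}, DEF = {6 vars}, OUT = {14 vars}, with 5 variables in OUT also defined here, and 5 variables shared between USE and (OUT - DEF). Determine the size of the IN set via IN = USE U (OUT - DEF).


OUT - DEF: 14 - 5 = 9
|IN| = |USE| + |OUT - DEF| - |USE ∩ (OUT - DEF)| = 7 + 9 - 5 = 11

11


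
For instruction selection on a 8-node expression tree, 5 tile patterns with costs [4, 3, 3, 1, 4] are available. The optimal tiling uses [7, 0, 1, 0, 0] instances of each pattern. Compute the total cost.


Total cost = sum(count_i * cost_i)
= 7*4 + 0*3 + 1*3 + 0*1 + 0*4
= 31

31


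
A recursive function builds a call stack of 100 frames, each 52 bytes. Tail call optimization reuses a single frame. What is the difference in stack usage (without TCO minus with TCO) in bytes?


Without TCO: 100 * 52 = 5200 bytes
With TCO: reuse 1 frame = 52 bytes
Savings = 5200 - 52 = 5148

5148


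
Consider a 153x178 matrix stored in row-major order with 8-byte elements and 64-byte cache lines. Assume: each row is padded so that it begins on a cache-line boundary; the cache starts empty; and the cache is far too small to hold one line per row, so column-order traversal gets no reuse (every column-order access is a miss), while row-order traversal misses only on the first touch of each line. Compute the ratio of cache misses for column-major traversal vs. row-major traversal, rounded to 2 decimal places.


Each row occupies 178 * 8 = 1424 bytes and starts on a line boundary, so it spans ceil(1424 / 64) = 23 cache lines.
Row-major traversal misses (one per line touched): 153 * ceil(178 * 8 / 64) = 3519
Column-major traversal misses (no reuse, every access misses): 153 * 178 = 27234
Ratio = 27234 / 3519 = 7.74

7.74


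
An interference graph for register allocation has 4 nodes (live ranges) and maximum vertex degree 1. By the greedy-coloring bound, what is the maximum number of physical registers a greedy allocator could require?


Greedy coloring never needs more than (max_degree + 1) colors: when coloring a vertex, at most max_degree neighbors are already colored.
Upper bound = 1 + 1 = 2

2


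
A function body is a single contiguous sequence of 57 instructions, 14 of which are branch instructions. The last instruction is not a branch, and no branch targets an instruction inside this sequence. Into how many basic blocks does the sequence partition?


With no in-sequence branch targets, the leaders are the first instruction plus the instruction after each branch.
Number of basic blocks = branches + 1
= 14 + 1 = 15

15


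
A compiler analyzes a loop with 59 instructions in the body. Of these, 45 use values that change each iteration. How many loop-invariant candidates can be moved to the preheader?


Invariant candidates = total - loop-dependent
= 59 - 45 = 14

14


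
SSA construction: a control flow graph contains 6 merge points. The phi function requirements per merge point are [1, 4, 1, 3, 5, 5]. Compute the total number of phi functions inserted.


Total phi functions = sum of phi functions at each join node
= 1 + 4 + 1 + 3 + 5 + 5 = 19

19


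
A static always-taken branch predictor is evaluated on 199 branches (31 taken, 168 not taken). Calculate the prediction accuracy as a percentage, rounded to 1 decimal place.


Predictor: always-taken
Correct predictions = 31
Accuracy = 31 / 199 * 100 = 15.6%

15.6


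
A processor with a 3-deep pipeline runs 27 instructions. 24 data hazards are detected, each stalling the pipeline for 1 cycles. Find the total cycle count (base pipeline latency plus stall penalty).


Base cycles = 3 + 27 - 1 = 29
Total stalls = 24 * 1 = 24
Total = 29 + 24 = 53

53


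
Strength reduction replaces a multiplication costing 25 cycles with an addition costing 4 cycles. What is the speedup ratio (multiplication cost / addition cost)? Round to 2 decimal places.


Ratio = mult_cost / add_cost = 25 / 4 = 6.25

6.25


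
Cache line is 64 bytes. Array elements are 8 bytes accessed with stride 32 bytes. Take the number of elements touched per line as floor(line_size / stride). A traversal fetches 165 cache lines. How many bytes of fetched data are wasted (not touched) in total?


Elements per line = floor(64 / 32) = 2
Bytes used per line = 2 * 8 = 16
Wasted per line = 64 - 16 = 48
Total wasted = 48 * 165 = 7920

7920


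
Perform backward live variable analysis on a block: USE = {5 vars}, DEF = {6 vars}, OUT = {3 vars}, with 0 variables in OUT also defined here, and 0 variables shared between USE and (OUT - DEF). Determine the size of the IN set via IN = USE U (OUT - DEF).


OUT - DEF: 3 - 0 = 3
|IN| = |USE| + |OUT - DEF| - |USE ∩ (OUT - DEF)| = 5 + 3 - 0 = 8

8


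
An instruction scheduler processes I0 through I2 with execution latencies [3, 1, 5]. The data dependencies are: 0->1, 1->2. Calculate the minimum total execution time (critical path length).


Compute longest path through dependency graph: dist(Ik) = max over predecessors of dist + latency(Ik).
dist(I0) = latency 3 = 3
dist(I1) = dist(I0) + 1 = 3 + 1 = 4
dist(I2) = dist(I1) + 5 = 4 + 5 = 9
Critical path = max dist = 9

9


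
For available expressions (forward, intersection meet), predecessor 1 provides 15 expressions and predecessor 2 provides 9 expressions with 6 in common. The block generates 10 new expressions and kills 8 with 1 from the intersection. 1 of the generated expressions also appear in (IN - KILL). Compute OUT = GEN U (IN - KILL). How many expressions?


IN = intersection of predecessors = 6
IN - KILL = 6 - 1 = 5
|OUT| = |GEN| + |IN - KILL| - |GEN ∩ (IN - KILL)| = 10 + 5 - 1 = 14

14


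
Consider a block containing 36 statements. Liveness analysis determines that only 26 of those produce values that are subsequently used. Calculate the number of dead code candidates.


Dead code = total statements - live definitions
= 36 - 26 = 10

10


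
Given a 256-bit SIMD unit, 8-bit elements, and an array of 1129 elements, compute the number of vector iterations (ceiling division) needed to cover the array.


Width = 256 / 8 = 32 elements per vector op
Iterations = ceil(1129 / 32) = 36

36


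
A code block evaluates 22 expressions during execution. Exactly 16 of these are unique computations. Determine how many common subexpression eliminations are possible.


CSE count = total expressions - unique expressions
= 22 - 16 = 6

6


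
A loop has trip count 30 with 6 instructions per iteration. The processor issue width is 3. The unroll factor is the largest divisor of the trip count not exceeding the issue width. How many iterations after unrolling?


Largest divisor of 30 <= 3 is 3
New iterations = 30 / 3 = 10

10


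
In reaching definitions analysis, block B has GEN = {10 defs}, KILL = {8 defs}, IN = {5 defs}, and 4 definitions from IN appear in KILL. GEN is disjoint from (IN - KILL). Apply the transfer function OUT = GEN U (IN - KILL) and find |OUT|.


IN - KILL: 5 - 4 = 1 surviving definitions
OUT = GEN + surviving = 10 + 1 = 11

11


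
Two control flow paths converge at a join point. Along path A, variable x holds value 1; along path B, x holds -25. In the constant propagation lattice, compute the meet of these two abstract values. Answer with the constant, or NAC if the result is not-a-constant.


Meet operation: if both paths give the same constant, result is that constant; if they differ, result is NAC (not-a-constant).
Path A: 1, Path B: -25 -> differ
Result: not-a-constant -> NAC

NAC


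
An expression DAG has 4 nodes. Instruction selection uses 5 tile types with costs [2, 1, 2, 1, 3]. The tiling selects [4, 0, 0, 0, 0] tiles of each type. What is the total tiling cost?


Total cost = sum(count_i * cost_i)
= 4*2 + 0*1 + 0*2 + 0*1 + 0*3
= 8

8


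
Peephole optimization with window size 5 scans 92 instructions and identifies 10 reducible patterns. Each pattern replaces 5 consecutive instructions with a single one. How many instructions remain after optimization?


Each match removes 4 instructions.
Total removed = 10 * 4 = 40
Remaining = 92 - 40 = 52

52


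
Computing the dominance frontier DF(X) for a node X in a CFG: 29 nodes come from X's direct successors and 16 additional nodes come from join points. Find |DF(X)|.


DF(X) = direct successor contributions + join point contributions
= 29 + 16 = 45

45


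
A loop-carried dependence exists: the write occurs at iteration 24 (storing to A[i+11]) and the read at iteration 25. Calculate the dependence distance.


Distance = read iteration - write iteration
= 25 - 24 = 1

1


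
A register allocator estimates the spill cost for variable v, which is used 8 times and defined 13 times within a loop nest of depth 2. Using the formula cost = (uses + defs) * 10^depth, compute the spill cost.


uses + defs = 8 + 13 = 21
10^2 = 100
Spill cost = 21 * 100 = 2100

2100


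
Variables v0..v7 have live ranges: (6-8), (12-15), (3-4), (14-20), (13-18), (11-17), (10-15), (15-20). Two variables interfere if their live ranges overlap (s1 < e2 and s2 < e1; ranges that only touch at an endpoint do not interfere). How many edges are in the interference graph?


Check all pairs for overlapping intervals.
Two intervals (s1,e1) and (s2,e2) overlap if s1 < e2 and s2 < e1.
v0 (6-8) vs v1..v7: overlaps none -> 0
v1 (12-15) vs v2..v7: overlaps v3, v4, v5, v6 -> 4
v2 (3-4) vs v3..v7: overlaps none -> 0
v3 (14-20) vs v4..v7: overlaps v4, v5, v6, v7 -> 4
v4 (13-18) vs v5..v7: overlaps v5, v6, v7 -> 3
v5 (11-17) vs v6..v7: overlaps v6, v7 -> 2
v6 (10-15) vs v7: overlaps none -> 0
Total overlapping pairs = 0 + 4 + 0 + 4 + 3 + 2 + 0 = 13

13


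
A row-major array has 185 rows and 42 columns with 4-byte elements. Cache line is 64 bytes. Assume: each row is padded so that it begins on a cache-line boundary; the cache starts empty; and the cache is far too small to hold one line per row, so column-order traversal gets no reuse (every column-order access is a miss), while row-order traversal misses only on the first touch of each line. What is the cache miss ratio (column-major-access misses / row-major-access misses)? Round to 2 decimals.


Each row occupies 42 * 4 = 168 bytes and starts on a line boundary, so it spans ceil(168 / 64) = 3 cache lines.
Row-major traversal misses (one per line touched): 185 * ceil(42 * 4 / 64) = 555
Column-major traversal misses (no reuse, every access misses): 185 * 42 = 7770
Ratio = 7770 / 555 = 14.0

14.0


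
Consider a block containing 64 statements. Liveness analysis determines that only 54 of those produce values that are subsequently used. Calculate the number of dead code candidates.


Dead code = total statements - live definitions
= 64 - 54 = 10

10


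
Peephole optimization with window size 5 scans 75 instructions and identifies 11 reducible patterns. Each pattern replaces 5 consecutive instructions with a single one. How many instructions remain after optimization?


Each match removes 4 instructions.
Total removed = 11 * 4 = 44
Remaining = 75 - 44 = 31

31


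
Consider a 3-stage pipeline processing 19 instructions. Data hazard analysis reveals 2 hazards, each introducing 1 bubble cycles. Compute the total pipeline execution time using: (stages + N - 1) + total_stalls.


Base cycles = 3 + 19 - 1 = 21
Total stalls = 2 * 1 = 2
Total = 21 + 2 = 23

23
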